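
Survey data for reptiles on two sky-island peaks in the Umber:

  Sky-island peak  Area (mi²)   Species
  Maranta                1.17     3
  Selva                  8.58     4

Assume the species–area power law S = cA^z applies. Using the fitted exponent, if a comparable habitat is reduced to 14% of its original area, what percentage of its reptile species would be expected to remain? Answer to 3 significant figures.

75.3%

z = ln(4/3) / ln(8.58/1.17) = 0.2877 / 1.9924 = 0.1444
S_new/S_old = (A_new/A_old)^z = 0.14^0.1444 = exp(0.1444 × -1.9661) = 0.7529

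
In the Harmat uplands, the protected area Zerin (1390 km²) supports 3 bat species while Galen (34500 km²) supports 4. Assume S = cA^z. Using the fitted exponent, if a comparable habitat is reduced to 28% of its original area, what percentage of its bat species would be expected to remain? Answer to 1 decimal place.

z = ln(4/3) / ln(34500/1390) = 0.2877 / 3.2117 = 0.0896
S_new/S_old = (A_new/A_old)^z = 0.28^0.0896 = exp(0.0896 × -1.2730) = 0.8922

89.2%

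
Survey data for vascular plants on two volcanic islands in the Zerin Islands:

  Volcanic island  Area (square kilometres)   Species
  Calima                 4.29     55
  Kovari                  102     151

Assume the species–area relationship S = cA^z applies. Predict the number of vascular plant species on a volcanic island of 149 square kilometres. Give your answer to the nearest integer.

170

z = ln(151/55) / ln(102/4.29) = 1.0099 / 3.1687 = 0.3187
c = 55 / 4.29^0.3187 = 55 / 1.591 = 34.58
S₃ = 34.58 × 149^0.3187 = 34.58 × 4.928 ≈ 170.4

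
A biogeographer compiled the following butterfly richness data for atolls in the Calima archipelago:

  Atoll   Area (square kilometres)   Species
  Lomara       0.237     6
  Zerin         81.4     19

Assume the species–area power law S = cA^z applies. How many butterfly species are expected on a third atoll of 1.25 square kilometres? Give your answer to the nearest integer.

z = ln(19/6) / ln(81.4/0.237) = 1.1527 / 5.8391 = 0.1974
c = 6 / 0.237^0.1974 = 6 / 0.7526 = 7.972
S₃ = 7.972 × 1.25^0.1974 = 7.972 × 1.045 ≈ 8.331

8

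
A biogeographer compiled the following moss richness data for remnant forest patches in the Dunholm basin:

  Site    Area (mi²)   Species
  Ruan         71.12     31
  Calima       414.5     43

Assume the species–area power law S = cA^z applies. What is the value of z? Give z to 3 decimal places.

Taking logs: ln S = ln c + z ln A, so z = (ln S₂ − ln S₁)/(ln A₂ − ln A₁).
z = ln(43/31) / ln(414.5/71.12) = ln(1.387) / ln(5.828) = 0.3272 / 1.7627 = 0.1856

0.186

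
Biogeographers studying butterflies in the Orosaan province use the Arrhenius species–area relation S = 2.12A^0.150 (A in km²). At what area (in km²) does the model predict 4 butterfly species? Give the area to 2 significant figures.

4 = 2.12 × A^0.15  ⇒  A^0.15 = 4/2.12 = 1.887
ln A = ln(1.887) / 0.15 = 0.6349 / 0.15 = 4.2325
A = e^4.2325 ≈ 68.89 km²

69 km²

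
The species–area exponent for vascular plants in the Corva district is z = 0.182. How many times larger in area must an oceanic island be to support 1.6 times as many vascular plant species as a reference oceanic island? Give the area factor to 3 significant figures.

(A₂/A₁)^0.182 = 1.6, so A₂/A₁ = 1.6^(1/0.182) = 1.6^5.495
ln(A₂/A₁) = ln 1.6 / 0.182 = 0.4700 / 0.182 = 2.5824
A₂/A₁ = e^2.5824 ≈ 13.23

13.2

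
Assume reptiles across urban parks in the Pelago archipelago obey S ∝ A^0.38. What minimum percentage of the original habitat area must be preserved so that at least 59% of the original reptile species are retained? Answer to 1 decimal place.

24.9%

Need (A_new/A_old)^0.38 = 0.59, so A_new/A_old = 0.59^(1/0.38) = 0.59^2.632
ln(A_new/A_old) = ln 0.59 / 0.38 = -0.5276 / 0.38 = -1.3885
A_new/A_old = e^-1.3885 ≈ 0.2494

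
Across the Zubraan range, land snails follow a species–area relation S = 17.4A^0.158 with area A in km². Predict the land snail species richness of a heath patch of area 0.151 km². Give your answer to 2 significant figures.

S = 17.4 × 0.151^0.158
ln S = ln 17.4 + 0.158 × ln 0.151 = 2.8565 + 0.158 × -1.8905 = 2.5578
S = e^2.5578 ≈ 12.91

13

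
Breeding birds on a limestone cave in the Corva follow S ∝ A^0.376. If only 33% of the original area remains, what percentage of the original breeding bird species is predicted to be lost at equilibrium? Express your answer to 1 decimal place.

S_new/S_old = (A_new/A_old)^z = 0.33^0.376
= exp(0.376 × ln 0.33) = exp(0.376 × -1.1087) = exp(-0.4169) ≈ 0.6591
Fraction lost = 1 − 0.6591 = 0.3409

34.1%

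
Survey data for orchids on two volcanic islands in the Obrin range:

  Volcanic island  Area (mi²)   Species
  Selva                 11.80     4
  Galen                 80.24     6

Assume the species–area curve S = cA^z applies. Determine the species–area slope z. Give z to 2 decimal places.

0.21

Taking logs: ln S = ln c + z ln A, so z = (ln S₂ − ln S₁)/(ln A₂ − ln A₁).
z = ln(6/4) / ln(80.24/11.8) = ln(1.5) / ln(6.8) = 0.4055 / 1.9169 = 0.2115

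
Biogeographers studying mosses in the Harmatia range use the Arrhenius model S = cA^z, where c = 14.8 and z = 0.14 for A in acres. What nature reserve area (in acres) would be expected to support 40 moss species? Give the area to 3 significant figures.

40 = 14.8 × A^0.14  ⇒  A^0.14 = 40/14.8 = 2.703
ln A = ln(2.703) / 0.14 = 0.9943 / 0.14 = 7.1018
A = e^7.1018 ≈ 1214 acres

1210 acres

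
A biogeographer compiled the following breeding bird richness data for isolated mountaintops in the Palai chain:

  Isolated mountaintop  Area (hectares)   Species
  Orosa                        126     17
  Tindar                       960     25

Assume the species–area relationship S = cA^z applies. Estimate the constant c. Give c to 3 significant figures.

6.78

z = ln(S₂/S₁) / ln(A₂/A₁) = ln(25/17) / ln(960/126) = 0.3857 / 2.0307 = 0.1899
c = S₁ / A₁^z = 17 / 126^0.1899 = 17 / 2.506 = 6.785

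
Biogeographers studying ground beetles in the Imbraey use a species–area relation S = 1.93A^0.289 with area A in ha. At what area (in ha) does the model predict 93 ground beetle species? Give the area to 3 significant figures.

666000 ha

93 = 1.93 × A^0.289  ⇒  A^0.289 = 93/1.93 = 48.19
ln A = ln(48.19) / 0.289 = 3.8751 / 0.289 = 13.4086
A = e^13.4086 ≈ 665690 ha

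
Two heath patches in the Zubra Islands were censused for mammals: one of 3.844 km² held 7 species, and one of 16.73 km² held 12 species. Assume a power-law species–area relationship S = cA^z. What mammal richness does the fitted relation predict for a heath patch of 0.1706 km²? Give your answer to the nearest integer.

z = ln(12/7) / ln(16.73/3.844) = 0.5390 / 1.4707 = 0.3665
c = 7 / 3.844^0.3665 = 7 / 1.638 = 4.273
S₃ = 4.273 × 0.1706^0.3665 = 4.273 × 0.523 ≈ 2.235

2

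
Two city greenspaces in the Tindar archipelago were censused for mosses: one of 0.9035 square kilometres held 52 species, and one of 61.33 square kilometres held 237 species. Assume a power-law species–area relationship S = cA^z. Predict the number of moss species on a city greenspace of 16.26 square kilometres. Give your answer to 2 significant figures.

z = ln(237/52) / ln(61.33/0.9035) = 1.5168 / 4.2177 = 0.3596
c = 52 / 0.9035^0.3596 = 52 / 0.9642 = 53.93
S₃ = 53.93 × 16.26^0.3596 = 53.93 × 2.726 ≈ 147

150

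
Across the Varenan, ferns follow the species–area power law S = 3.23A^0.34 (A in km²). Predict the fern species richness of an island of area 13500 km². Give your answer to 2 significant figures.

S = 3.23 × 13500^0.34 = 3.23 × 25.37 ≈ 81.94

82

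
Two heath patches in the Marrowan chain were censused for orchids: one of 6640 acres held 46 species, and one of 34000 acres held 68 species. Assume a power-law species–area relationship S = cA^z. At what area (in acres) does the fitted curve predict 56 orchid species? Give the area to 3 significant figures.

15100 acres

z = ln(68/46) / ln(34000/6640) = 0.3909 / 1.6332 = 0.2393
c = 46 / 6640^0.2393 = 46 / 8.217 = 5.598
A = (56/5.598)^(1/0.2393) ⇒ ln A = ln(10)/0.2393 = 9.6228
A = e^9.6228 ≈ 15106 acres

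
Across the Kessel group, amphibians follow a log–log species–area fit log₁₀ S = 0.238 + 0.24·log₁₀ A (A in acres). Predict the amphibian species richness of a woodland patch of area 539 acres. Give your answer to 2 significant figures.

S = 1.73 × 539^0.24
ln S = ln 1.73 + 0.24 × ln 539 = 0.5480 + 0.24 × 6.2897 = 2.0575
S = e^2.0575 ≈ 7.827

7.8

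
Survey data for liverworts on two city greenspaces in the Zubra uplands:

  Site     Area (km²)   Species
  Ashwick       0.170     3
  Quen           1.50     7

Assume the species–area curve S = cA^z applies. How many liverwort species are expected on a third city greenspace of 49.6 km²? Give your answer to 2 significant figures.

27

z = ln(7/3) / ln(1.5/0.17) = 0.8473 / 2.1774 = 0.3891
c = 3 / 0.17^0.3891 = 3 / 0.5018 = 5.978
S₃ = 5.978 × 49.6^0.3891 = 5.978 × 4.568 ≈ 27.31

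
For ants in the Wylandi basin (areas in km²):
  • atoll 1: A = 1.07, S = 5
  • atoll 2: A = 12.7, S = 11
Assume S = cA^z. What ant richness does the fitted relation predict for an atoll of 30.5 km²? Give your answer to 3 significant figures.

z = ln(11/5) / ln(12.7/1.07) = 0.7885 / 2.4739 = 0.3187
c = 5 / 1.07^0.3187 = 5 / 1.022 = 4.893
S₃ = 4.893 × 30.5^0.3187 = 4.893 × 2.972 ≈ 14.54

14.5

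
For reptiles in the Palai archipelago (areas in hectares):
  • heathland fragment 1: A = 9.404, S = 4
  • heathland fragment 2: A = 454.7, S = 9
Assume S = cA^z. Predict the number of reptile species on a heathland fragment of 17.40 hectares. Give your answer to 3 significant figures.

4.55

z = ln(9/4) / ln(454.7/9.404) = 0.8109 / 3.8785 = 0.2091
c = 4 / 9.404^0.2091 = 4 / 1.598 = 2.504
S₃ = 2.504 × 17.4^0.2091 = 2.504 × 1.817 ≈ 4.549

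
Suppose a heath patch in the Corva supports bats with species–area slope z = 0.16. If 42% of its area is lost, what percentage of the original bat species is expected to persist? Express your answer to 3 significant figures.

91.7%

S_new/S_old = (A_new/A_old)^z = 0.58^0.16
= exp(0.16 × ln 0.58) = exp(0.16 × -0.5447) = exp(-0.0872) ≈ 0.9165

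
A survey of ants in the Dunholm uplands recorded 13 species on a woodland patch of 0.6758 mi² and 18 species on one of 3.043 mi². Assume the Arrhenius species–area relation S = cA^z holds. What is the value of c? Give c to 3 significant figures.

z = ln(S₂/S₁) / ln(A₂/A₁) = ln(18/13) / ln(3.043/0.6758) = 0.3254 / 1.5047 = 0.2163
c = S₁ / A₁^z = 13 / 0.6758^0.2163 = 13 / 0.9187 = 14.15

14.1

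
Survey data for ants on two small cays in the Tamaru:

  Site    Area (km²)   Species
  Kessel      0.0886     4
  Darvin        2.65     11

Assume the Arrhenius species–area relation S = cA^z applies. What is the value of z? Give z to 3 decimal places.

Taking logs: ln S = ln c + z ln A, so z = (ln S₂ − ln S₁)/(ln A₂ − ln A₁).
z = ln(11/4) / ln(2.65/0.0886) = ln(2.75) / ln(29.91) = 1.0116 / 3.3982 = 0.2977

0.298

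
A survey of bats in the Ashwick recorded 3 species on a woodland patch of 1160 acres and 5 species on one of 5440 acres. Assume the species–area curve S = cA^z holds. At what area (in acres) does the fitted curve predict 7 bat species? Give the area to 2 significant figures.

15000 acres

z = ln(5/3) / ln(5440/1160) = 0.5108 / 1.5454 = 0.3306
c = 3 / 1160^0.3306 = 3 / 10.3 = 0.2912
A = (7/0.2912)^(1/0.3306) ⇒ ln A = ln(24.04)/0.3306 = 9.6194
A = e^9.6194 ≈ 15055 acres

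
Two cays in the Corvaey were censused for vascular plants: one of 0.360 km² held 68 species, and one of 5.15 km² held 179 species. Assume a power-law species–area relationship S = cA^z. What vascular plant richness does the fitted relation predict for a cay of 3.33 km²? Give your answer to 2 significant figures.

150

z = ln(179/68) / ln(5.15/0.36) = 0.9679 / 2.6606 = 0.3638
c = 68 / 0.36^0.3638 = 68 / 0.6896 = 98.61
S₃ = 98.61 × 3.33^0.3638 = 98.61 × 1.549 ≈ 152.7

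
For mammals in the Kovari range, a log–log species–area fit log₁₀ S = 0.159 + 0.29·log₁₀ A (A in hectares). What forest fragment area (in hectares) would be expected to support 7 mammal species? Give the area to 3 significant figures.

232 hectares

7 = 1.442 × A^0.29  ⇒  A^0.29 = 7/1.442 = 4.854
ln A = ln(4.854) / 0.29 = 1.5798 / 0.29 = 5.4476
A = e^5.4476 ≈ 232.2 hectares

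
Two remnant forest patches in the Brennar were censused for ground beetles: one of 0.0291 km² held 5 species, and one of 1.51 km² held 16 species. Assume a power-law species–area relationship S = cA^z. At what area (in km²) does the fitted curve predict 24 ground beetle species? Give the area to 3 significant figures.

5.98 km²

z = ln(16/5) / ln(1.51/0.0291) = 1.1632 / 3.9491 = 0.2945
c = 5 / 0.0291^0.2945 = 5 / 0.3528 = 14.17
A = (24/14.17)^(1/0.2945) ⇒ ln A = ln(1.694)/0.2945 = 1.7887
A = e^1.7887 ≈ 5.982 km²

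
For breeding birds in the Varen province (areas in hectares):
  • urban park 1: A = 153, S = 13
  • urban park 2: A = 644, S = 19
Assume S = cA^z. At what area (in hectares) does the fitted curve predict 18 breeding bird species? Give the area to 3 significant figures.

525 hectares

z = ln(19/13) / ln(644/153) = 0.3795 / 1.4373 = 0.2640
c = 13 / 153^0.2640 = 13 / 3.774 = 3.444
A = (18/3.444)^(1/0.2640) ⇒ ln A = ln(5.226)/0.2640 = 6.2629
A = e^6.2629 ≈ 524.8 hectares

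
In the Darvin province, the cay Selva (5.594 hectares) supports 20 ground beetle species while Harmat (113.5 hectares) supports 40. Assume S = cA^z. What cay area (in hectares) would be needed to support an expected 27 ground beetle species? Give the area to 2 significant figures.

z = ln(40/20) / ln(113.5/5.594) = 0.6931 / 3.0101 = 0.2303
c = 20 / 5.594^0.2303 = 20 / 1.487 = 13.45
A = (27/13.45)^(1/0.2303) ⇒ ln A = ln(2.007)/0.2303 = 3.0249
A = e^3.0249 ≈ 20.59 hectares

21 hectares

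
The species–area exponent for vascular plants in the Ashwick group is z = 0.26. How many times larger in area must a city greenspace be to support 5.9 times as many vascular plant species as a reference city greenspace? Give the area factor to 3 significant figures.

922

(A₂/A₁)^0.26 = 5.9, so A₂/A₁ = 5.9^(1/0.26) = 5.9^3.846
ln(A₂/A₁) = ln 5.9 / 0.26 = 1.7750 / 0.26 = 6.8267
A₂/A₁ = e^6.8267 ≈ 922.2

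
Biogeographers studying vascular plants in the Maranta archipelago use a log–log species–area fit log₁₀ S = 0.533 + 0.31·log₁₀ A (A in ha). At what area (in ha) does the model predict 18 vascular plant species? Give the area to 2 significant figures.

210 ha

18 = 3.412 × A^0.31  ⇒  A^0.31 = 18/3.412 = 5.276
ln A = ln(5.276) / 0.31 = 1.6631 / 0.31 = 5.3648
A = e^5.3648 ≈ 213.8 ha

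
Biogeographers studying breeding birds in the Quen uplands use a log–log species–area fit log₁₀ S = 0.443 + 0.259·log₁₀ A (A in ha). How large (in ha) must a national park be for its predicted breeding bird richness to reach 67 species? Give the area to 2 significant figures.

220000 ha

67 = 2.773 × A^0.259  ⇒  A^0.259 = 67/2.773 = 24.16
ln A = ln(24.16) / 0.259 = 3.1846 / 0.259 = 12.2959
A = e^12.2959 ≈ 218805 ha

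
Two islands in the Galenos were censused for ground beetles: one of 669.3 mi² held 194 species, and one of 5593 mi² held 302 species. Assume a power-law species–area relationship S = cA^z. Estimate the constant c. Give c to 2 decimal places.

z = ln(S₂/S₁) / ln(A₂/A₁) = ln(302/194) / ln(5593/669.3) = 0.4426 / 2.1230 = 0.2085
c = S₁ / A₁^z = 194 / 669.3^0.2085 = 194 / 3.882 = 49.98

49.98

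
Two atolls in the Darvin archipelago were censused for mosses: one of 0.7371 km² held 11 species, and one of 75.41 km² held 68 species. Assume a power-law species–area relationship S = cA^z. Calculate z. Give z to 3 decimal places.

0.394

Taking logs: ln S = ln c + z ln A, so z = (ln S₂ − ln S₁)/(ln A₂ − ln A₁).
z = ln(68/11) / ln(75.41/0.7371) = ln(6.182) / ln(102.3) = 1.8216 / 4.6280 = 0.3936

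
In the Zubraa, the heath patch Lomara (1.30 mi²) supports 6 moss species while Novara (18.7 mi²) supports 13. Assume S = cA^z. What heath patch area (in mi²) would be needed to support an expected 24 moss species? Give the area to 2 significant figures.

z = ln(13/6) / ln(18.7/1.3) = 0.7732 / 2.6662 = 0.2900
c = 6 / 1.3^0.2900 = 6 / 1.079 = 5.56
A = (24/5.56)^(1/0.2900) ⇒ ln A = ln(4.316)/0.2900 = 5.0427
A = e^5.0427 ≈ 154.9 mi²

150 mi²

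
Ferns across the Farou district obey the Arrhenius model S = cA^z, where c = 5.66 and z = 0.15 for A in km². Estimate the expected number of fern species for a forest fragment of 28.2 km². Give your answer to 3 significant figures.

S = 5.66 × 28.2^0.15
ln S = ln 5.66 + 0.15 × ln 28.2 = 1.7334 + 0.15 × 3.3393 = 2.2343
S = e^2.2343 ≈ 9.34

9.34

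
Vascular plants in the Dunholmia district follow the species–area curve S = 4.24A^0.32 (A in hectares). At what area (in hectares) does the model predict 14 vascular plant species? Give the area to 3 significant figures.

41.8 hectares

14 = 4.24 × A^0.32  ⇒  A^0.32 = 14/4.24 = 3.302
ln A = ln(3.302) / 0.32 = 1.1945 / 0.32 = 3.7328
A = e^3.7328 ≈ 41.8 hectares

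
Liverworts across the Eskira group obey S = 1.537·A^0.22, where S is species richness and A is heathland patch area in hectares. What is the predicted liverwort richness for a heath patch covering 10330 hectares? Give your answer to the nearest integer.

S = 1.537 × 10330^0.22
ln S = ln 1.537 + 0.22 × ln 10330 = 0.4298 + 0.22 × 9.2428 = 2.4633
S = e^2.4633 ≈ 11.74

12 species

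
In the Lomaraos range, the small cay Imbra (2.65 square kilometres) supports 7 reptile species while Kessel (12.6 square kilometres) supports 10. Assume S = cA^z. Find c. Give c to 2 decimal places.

z = ln(S₂/S₁) / ln(A₂/A₁) = ln(10/7) / ln(12.6/2.65) = 0.3567 / 1.5591 = 0.2288
c = S₁ / A₁^z = 7 / 2.65^0.2288 = 7 / 1.25 = 5.601

5.60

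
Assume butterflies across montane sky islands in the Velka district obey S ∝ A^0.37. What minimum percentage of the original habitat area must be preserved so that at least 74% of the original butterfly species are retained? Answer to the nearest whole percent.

44%

Need (A_new/A_old)^0.37 = 0.74, so A_new/A_old = 0.74^(1/0.37) = 0.74^2.703
ln(A_new/A_old) = ln 0.74 / 0.37 = -0.3011 / 0.37 = -0.8138
A_new/A_old = e^-0.8138 ≈ 0.4432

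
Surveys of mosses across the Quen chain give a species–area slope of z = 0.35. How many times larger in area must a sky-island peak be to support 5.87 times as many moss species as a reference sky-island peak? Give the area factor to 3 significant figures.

157

(A₂/A₁)^0.35 = 5.87, so A₂/A₁ = 5.87^(1/0.35) = 5.87^2.857
ln(A₂/A₁) = ln 5.87 / 0.35 = 1.7699 / 0.35 = 5.0567
A₂/A₁ = e^5.0567 ≈ 157.1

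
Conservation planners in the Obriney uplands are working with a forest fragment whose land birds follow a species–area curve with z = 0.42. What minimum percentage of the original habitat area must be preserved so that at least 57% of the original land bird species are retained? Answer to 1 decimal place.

26.2%

Need (A_new/A_old)^0.42 = 0.57, so A_new/A_old = 0.57^(1/0.42) = 0.57^2.381
ln(A_new/A_old) = ln 0.57 / 0.42 = -0.5621 / 0.42 = -1.3384
A_new/A_old = e^-1.3384 ≈ 0.2623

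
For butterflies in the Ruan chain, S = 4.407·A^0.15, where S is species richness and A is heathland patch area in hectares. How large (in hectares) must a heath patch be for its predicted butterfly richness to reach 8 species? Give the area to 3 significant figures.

8 = 4.407 × A^0.15  ⇒  A^0.15 = 8/4.407 = 1.815
ln A = ln(1.815) / 0.15 = 0.5962 / 0.15 = 3.9750
A = e^3.9750 ≈ 53.25 hectares

53.2 hectares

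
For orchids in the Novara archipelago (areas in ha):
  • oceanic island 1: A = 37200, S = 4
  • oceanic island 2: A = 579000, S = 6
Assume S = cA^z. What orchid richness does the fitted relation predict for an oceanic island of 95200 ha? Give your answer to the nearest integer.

z = ln(6/4) / ln(579000/37200) = 0.4055 / 2.7450 = 0.1477
c = 4 / 37200^0.1477 = 4 / 4.733 = 0.8452
S₃ = 0.8452 × 95200^0.1477 = 0.8452 × 5.437 ≈ 4.596

5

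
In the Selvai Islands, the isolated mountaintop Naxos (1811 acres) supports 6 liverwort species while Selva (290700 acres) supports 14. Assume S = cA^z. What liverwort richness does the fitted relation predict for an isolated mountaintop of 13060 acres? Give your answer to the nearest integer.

8

z = ln(14/6) / ln(290700/1811) = 0.8473 / 5.0784 = 0.1668
c = 6 / 1811^0.1668 = 6 / 3.496 = 1.716
S₃ = 1.716 × 13060^0.1668 = 1.716 × 4.861 ≈ 8.343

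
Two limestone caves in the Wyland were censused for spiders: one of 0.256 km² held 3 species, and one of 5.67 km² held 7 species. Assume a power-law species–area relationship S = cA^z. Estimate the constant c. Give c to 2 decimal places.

4.35

z = ln(S₂/S₁) / ln(A₂/A₁) = ln(7/3) / ln(5.67/0.256) = 0.8473 / 3.0978 = 0.2735
c = S₁ / A₁^z = 3 / 0.256^0.2735 = 3 / 0.6889 = 4.355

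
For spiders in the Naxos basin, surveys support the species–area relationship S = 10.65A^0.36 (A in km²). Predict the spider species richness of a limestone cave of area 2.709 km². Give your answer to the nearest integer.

S = 10.65 × 2.709^0.36 = 10.65 × 1.432 ≈ 15.25

15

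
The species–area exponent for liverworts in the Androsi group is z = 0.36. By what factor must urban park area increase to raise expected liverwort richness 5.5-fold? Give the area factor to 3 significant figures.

114

(A₂/A₁)^0.36 = 5.5, so A₂/A₁ = 5.5^(1/0.36) = 5.5^2.778
ln(A₂/A₁) = ln 5.5 / 0.36 = 1.7047 / 0.36 = 4.7354
A₂/A₁ = e^4.7354 ≈ 113.9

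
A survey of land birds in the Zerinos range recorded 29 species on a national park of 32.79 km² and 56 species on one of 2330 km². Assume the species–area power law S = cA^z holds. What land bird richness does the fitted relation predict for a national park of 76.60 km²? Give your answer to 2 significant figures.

z = ln(56/29) / ln(2330/32.79) = 0.6581 / 4.2635 = 0.1543
c = 29 / 32.79^0.1543 = 29 / 1.714 = 16.92
S₃ = 16.92 × 76.6^0.1543 = 16.92 × 1.954 ≈ 33.06

33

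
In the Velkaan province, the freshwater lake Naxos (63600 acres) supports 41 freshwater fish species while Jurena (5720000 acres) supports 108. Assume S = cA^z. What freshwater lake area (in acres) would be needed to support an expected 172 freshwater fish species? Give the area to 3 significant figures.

z = ln(108/41) / ln(5720000/63600) = 0.9686 / 4.4991 = 0.2153
c = 41 / 63600^0.2153 = 41 / 10.82 = 3.791
A = (172/3.791)^(1/0.2153) ⇒ ln A = ln(45.38)/0.2153 = 17.7212
A = e^17.7212 ≈ 49682600 acres

49700000 acres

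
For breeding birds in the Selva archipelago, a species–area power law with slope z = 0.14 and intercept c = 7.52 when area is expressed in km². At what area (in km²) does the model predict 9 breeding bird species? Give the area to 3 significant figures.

9 = 7.52 × A^0.14  ⇒  A^0.14 = 9/7.52 = 1.197
ln A = ln(1.197) / 0.14 = 0.1797 / 0.14 = 1.2833
A = e^1.2833 ≈ 3.608 km²

3.61 km²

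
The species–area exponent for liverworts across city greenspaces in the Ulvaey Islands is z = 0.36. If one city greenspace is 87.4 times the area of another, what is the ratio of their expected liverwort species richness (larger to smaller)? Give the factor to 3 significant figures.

5.00

S₂/S₁ = (A₂/A₁)^z = 87.4^0.36
ln(S₂/S₁) = 0.36 × ln 87.4 = 0.36 × 4.4705 = 1.6094
S₂/S₁ = e^1.6094 ≈ 5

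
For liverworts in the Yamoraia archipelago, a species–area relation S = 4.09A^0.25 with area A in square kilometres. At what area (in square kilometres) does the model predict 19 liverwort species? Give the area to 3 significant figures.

19 = 4.09 × A^0.25  ⇒  A^0.25 = 19/4.09 = 4.645
ln A = ln(4.645) / 0.25 = 1.5359 / 0.25 = 6.1436
A = e^6.1436 ≈ 465.7 square kilometres

466 square kilometres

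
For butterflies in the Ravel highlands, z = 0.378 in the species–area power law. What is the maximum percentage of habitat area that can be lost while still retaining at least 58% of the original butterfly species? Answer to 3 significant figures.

Need (A_new/A_old)^0.378 = 0.58, so A_new/A_old = 0.58^(1/0.378) = 0.58^2.646
ln(A_new/A_old) = ln 0.58 / 0.378 = -0.5447 / 0.378 = -1.4411
A_new/A_old = e^-1.4411 ≈ 0.2367
Fraction that can be lost = 1 − 0.2367 = 0.7633

76.3%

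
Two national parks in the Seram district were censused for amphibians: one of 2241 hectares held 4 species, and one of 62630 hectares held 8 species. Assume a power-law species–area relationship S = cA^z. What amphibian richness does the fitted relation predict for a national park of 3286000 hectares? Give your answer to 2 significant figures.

18

z = ln(8/4) / ln(62630/2241) = 0.6931 / 3.3303 = 0.2081
c = 4 / 2241^0.2081 = 4 / 4.981 = 0.803
S₃ = 0.803 × 3286000^0.2081 = 0.803 × 22.72 ≈ 18.24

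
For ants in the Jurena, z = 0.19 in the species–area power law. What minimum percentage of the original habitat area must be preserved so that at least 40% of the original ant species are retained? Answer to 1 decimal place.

Need (A_new/A_old)^0.19 = 0.4, so A_new/A_old = 0.4^(1/0.19) = 0.4^5.263
ln(A_new/A_old) = ln 0.4 / 0.19 = -0.9163 / 0.19 = -4.8226
A_new/A_old = e^-4.8226 ≈ 0.008046

0.8%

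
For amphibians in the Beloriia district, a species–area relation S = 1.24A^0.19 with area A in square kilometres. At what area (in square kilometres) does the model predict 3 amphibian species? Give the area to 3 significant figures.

105 square kilometres

3 = 1.24 × A^0.19  ⇒  A^0.19 = 3/1.24 = 2.419
ln A = ln(2.419) / 0.19 = 0.8835 / 0.19 = 4.6500
A = e^4.6500 ≈ 104.6 square kilometres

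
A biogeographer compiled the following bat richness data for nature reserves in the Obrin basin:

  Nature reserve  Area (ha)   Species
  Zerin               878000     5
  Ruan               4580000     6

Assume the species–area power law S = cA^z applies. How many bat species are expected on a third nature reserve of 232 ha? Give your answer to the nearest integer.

2

z = ln(6/5) / ln(4580000/878000) = 0.1823 / 1.6518 = 0.1104
c = 5 / 878000^0.1104 = 5 / 4.529 = 1.104
S₃ = 1.104 × 232^0.1104 = 1.104 × 1.824 ≈ 2.014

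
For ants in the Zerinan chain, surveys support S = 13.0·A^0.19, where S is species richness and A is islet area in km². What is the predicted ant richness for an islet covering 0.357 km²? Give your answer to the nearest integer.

S = 13 × 0.357^0.19
ln S = ln 13 + 0.19 × ln 0.357 = 2.5649 + 0.19 × -1.0300 = 2.3692
S = e^2.3692 ≈ 10.69

11 species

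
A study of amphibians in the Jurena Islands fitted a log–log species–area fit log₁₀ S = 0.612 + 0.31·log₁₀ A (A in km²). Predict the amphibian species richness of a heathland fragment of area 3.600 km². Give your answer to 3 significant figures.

6.09

S = 4.093 × 3.6^0.31 = 4.093 × 1.487 ≈ 6.088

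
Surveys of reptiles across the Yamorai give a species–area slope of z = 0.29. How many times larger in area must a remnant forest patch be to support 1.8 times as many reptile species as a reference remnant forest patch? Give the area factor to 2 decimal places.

7.59

(A₂/A₁)^0.29 = 1.8, so A₂/A₁ = 1.8^(1/0.29) = 1.8^3.448
ln(A₂/A₁) = ln 1.8 / 0.29 = 0.5878 / 0.29 = 2.0269
A₂/A₁ = e^2.0269 ≈ 7.59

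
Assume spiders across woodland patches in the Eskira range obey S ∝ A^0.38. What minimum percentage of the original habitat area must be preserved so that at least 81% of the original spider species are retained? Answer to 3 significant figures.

Need (A_new/A_old)^0.38 = 0.81, so A_new/A_old = 0.81^(1/0.38) = 0.81^2.632
ln(A_new/A_old) = ln 0.81 / 0.38 = -0.2107 / 0.38 = -0.5545
A_new/A_old = e^-0.5545 ≈ 0.5743

57.4%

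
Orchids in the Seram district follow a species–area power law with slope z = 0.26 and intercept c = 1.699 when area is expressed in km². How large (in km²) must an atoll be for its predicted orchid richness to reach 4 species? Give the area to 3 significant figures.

26.9 km²

4 = 1.699 × A^0.26  ⇒  A^0.26 = 4/1.699 = 2.354
ln A = ln(2.354) / 0.26 = 0.8563 / 0.26 = 3.2933
A = e^3.2933 ≈ 26.93 km²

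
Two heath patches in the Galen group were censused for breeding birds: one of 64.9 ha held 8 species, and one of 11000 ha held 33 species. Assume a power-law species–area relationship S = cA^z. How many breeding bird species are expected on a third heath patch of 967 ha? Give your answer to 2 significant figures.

17

z = ln(33/8) / ln(11000/64.9) = 1.4171 / 5.1328 = 0.2761
c = 8 / 64.9^0.2761 = 8 / 3.165 = 2.528
S₃ = 2.528 × 967^0.2761 = 2.528 × 6.671 ≈ 16.86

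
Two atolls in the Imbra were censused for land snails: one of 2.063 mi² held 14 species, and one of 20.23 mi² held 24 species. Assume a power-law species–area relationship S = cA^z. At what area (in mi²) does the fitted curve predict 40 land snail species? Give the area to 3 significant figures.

z = ln(24/14) / ln(20.23/2.063) = 0.5390 / 2.2830 = 0.2361
c = 14 / 2.063^0.2361 = 14 / 1.186 = 11.8
A = (40/11.8)^(1/0.2361) ⇒ ln A = ln(3.39)/0.2361 = 5.1708
A = e^5.1708 ≈ 176.1 mi²

176 mi²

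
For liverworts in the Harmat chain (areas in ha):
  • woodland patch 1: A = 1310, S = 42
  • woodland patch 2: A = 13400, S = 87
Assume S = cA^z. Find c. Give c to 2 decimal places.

4.44

z = ln(S₂/S₁) / ln(A₂/A₁) = ln(87/42) / ln(13400/1310) = 0.7282 / 2.3252 = 0.3132
c = S₁ / A₁^z = 42 / 1310^0.3132 = 42 / 9.469 = 4.436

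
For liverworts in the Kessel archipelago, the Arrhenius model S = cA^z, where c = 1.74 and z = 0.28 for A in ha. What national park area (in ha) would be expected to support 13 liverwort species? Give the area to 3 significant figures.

1320 ha

13 = 1.74 × A^0.28  ⇒  A^0.28 = 13/1.74 = 7.471
ln A = ln(7.471) / 0.28 = 2.0111 / 0.28 = 7.1824
A = e^7.1824 ≈ 1316 ha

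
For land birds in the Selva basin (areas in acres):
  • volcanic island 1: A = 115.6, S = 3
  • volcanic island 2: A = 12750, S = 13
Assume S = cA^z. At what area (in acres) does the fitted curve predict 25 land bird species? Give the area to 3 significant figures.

104000 acres

z = ln(13/3) / ln(12750/115.6) = 1.4663 / 4.7032 = 0.3118
c = 3 / 115.6^0.3118 = 3 / 4.397 = 0.6822
A = (25/0.6822)^(1/0.3118) ⇒ ln A = ln(36.64)/0.3118 = 11.5507
A = e^11.5507 ≈ 103850 acres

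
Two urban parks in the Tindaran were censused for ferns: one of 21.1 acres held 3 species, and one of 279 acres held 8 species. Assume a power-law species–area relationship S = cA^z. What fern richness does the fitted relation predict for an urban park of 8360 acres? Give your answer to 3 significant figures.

29.1

z = ln(8/3) / ln(279/21.1) = 0.9808 / 2.5819 = 0.3799
c = 3 / 21.1^0.3799 = 3 / 3.185 = 0.942
S₃ = 0.942 × 8360^0.3799 = 0.942 × 30.9 ≈ 29.11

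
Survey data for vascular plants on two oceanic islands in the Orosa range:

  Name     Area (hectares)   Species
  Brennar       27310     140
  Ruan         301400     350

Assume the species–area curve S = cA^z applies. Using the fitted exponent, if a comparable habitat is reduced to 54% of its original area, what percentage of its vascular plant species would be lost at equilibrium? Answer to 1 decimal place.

z = ln(350/140) / ln(301400/27310) = 0.9163 / 2.4012 = 0.3816
S_new/S_old = (A_new/A_old)^z = 0.54^0.3816 = exp(0.3816 × -0.6162) = 0.7905
Fraction lost = 1 − 0.7905 = 0.2095

21.0%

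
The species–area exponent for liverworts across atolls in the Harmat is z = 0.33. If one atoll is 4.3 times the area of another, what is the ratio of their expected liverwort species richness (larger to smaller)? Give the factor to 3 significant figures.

S₂/S₁ = (A₂/A₁)^z = 4.3^0.33
ln(S₂/S₁) = 0.33 × ln 4.3 = 0.33 × 1.4586 = 0.4813
S₂/S₁ = e^0.4813 ≈ 1.618

1.62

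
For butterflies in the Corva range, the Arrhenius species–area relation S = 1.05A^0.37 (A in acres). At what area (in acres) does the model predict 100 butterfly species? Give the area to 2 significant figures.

100 = 1.05 × A^0.37  ⇒  A^0.37 = 100/1.05 = 95.24
ln A = ln(95.24) / 0.37 = 4.5564 / 0.37 = 12.3145
A = e^12.3145 ≈ 222914 acres

220000 acres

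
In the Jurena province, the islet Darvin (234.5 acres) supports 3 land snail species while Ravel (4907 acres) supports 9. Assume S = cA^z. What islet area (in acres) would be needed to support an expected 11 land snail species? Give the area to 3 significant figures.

8550 acres

z = ln(9/3) / ln(4907/234.5) = 1.0986 / 3.0410 = 0.3613
c = 3 / 234.5^0.3613 = 3 / 7.182 = 0.4177
A = (11/0.4177)^(1/0.3613) ⇒ ln A = ln(26.34)/0.3613 = 9.0539
A = e^9.0539 ≈ 8552 acres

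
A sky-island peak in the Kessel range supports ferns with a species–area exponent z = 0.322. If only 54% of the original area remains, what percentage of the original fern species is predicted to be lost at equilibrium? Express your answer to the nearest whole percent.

18%

S_new/S_old = (A_new/A_old)^z = 0.54^0.322
= exp(0.322 × ln 0.54) = exp(0.322 × -0.6162) = exp(-0.1984) ≈ 0.82
Fraction lost = 1 − 0.82 = 0.18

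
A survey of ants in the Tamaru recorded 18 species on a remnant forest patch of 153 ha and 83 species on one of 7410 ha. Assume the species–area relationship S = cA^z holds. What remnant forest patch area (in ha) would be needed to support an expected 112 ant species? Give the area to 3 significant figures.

z = ln(83/18) / ln(7410/153) = 1.5285 / 3.8801 = 0.3939
c = 18 / 153^0.3939 = 18 / 7.254 = 2.481
A = (112/2.481)^(1/0.3939) ⇒ ln A = ln(45.14)/0.3939 = 9.6713
A = e^9.6713 ≈ 15856 ha

15900 ha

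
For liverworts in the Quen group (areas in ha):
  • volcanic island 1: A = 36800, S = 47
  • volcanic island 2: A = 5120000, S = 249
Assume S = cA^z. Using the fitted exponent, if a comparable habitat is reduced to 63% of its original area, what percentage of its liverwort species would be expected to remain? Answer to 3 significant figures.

85.5%

z = ln(249/47) / ln(5120000/36800) = 1.6673 / 4.9354 = 0.3378
S_new/S_old = (A_new/A_old)^z = 0.63^0.3378 = exp(0.3378 × -0.4620) = 0.8555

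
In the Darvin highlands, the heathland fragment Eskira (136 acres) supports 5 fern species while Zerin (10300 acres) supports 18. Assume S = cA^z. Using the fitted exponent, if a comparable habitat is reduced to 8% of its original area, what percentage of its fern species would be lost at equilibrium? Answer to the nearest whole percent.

53%

z = ln(18/5) / ln(10300/136) = 1.2809 / 4.3272 = 0.2960
S_new/S_old = (A_new/A_old)^z = 0.08^0.2960 = exp(0.2960 × -2.5257) = 0.4735
Fraction lost = 1 − 0.4735 = 0.5265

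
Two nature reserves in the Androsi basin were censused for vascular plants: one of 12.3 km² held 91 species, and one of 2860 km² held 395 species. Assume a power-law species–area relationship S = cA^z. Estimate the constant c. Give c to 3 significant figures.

z = ln(S₂/S₁) / ln(A₂/A₁) = ln(395/91) / ln(2860/12.3) = 1.4680 / 5.4490 = 0.2694
c = S₁ / A₁^z = 91 / 12.3^0.2694 = 91 / 1.966 = 46.28

46.3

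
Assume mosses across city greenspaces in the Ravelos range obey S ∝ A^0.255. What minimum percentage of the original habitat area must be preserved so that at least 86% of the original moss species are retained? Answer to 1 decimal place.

55.4%

Need (A_new/A_old)^0.255 = 0.86, so A_new/A_old = 0.86^(1/0.255) = 0.86^3.922
ln(A_new/A_old) = ln 0.86 / 0.255 = -0.1508 / 0.255 = -0.5915
A_new/A_old = e^-0.5915 ≈ 0.5535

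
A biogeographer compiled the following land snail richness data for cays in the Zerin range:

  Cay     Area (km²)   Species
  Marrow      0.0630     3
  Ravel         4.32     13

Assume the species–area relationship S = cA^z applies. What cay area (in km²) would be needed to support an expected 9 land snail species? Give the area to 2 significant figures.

z = ln(13/3) / ln(4.32/0.063) = 1.4663 / 4.2279 = 0.3468
c = 3 / 0.063^0.3468 = 3 / 0.3833 = 7.826
A = (9/7.826)^(1/0.3468) ⇒ ln A = ln(1.15)/0.3468 = 0.4030
A = e^0.4030 ≈ 1.496 km²

1.5 km²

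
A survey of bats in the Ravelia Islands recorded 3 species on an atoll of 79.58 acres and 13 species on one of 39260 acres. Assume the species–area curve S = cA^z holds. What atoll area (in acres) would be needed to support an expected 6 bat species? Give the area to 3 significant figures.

z = ln(13/3) / ln(39260/79.58) = 1.4663 / 6.2012 = 0.2365
c = 3 / 79.58^0.2365 = 3 / 2.815 = 1.066
A = (6/1.066)^(1/0.2365) ⇒ ln A = ln(5.63)/0.2365 = 7.3081
A = e^7.3081 ≈ 1492 acres

1490 acres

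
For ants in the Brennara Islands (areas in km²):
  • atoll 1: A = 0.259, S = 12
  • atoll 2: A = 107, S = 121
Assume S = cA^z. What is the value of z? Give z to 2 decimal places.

0.38

Taking logs: ln S = ln c + z ln A, so z = (ln S₂ − ln S₁)/(ln A₂ − ln A₁).
z = ln(121/12) / ln(107/0.259) = ln(10.08) / ln(413.1) = 2.3109 / 6.0238 = 0.3836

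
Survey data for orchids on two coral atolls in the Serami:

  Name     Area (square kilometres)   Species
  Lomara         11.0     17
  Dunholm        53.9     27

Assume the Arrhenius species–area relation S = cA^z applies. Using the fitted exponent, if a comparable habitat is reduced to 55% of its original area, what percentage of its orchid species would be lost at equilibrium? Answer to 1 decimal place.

z = ln(27/17) / ln(53.9/11) = 0.4626 / 1.5892 = 0.2911
S_new/S_old = (A_new/A_old)^z = 0.55^0.2911 = exp(0.2911 × -0.5978) = 0.8403
Fraction lost = 1 − 0.8403 = 0.1597

16.0%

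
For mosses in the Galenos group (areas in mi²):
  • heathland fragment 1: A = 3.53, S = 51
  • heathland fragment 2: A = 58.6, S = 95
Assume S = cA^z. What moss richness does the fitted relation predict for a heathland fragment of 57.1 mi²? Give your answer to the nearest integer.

z = ln(95/51) / ln(58.6/3.53) = 0.6221 / 2.8094 = 0.2214
c = 51 / 3.53^0.2214 = 51 / 1.322 = 38.57
S₃ = 38.57 × 57.1^0.2214 = 38.57 × 2.449 ≈ 94.46

94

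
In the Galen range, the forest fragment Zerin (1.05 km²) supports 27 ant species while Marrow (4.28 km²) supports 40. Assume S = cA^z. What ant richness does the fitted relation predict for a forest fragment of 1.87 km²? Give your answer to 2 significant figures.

32

z = ln(40/27) / ln(4.28/1.05) = 0.3930 / 1.4052 = 0.2797
c = 27 / 1.05^0.2797 = 27 / 1.014 = 26.63
S₃ = 26.63 × 1.87^0.2797 = 26.63 × 1.191 ≈ 31.73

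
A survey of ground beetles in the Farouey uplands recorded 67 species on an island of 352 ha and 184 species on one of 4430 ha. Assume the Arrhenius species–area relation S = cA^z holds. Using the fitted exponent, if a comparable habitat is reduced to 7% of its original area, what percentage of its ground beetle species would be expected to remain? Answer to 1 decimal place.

z = ln(184/67) / ln(4430/352) = 1.0102 / 2.5325 = 0.3989
S_new/S_old = (A_new/A_old)^z = 0.07^0.3989 = exp(0.3989 × -2.6593) = 0.3462

34.6%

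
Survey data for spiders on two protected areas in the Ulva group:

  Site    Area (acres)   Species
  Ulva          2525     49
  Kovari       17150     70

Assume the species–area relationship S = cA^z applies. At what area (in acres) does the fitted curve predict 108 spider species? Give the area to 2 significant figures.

180000 acres

z = ln(70/49) / ln(17150/2525) = 0.3567 / 1.9158 = 0.1862
c = 49 / 2525^0.1862 = 49 / 4.3 = 11.4
A = (108/11.4)^(1/0.1862) ⇒ ln A = ln(9.477)/0.1862 = 12.0789
A = e^12.0789 ≈ 176113 acres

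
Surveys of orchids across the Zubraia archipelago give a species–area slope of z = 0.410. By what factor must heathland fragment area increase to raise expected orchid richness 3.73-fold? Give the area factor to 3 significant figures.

(A₂/A₁)^0.41 = 3.73, so A₂/A₁ = 3.73^(1/0.41) = 3.73^2.439
ln(A₂/A₁) = ln 3.73 / 0.41 = 1.3164 / 0.41 = 3.2108
A₂/A₁ = e^3.2108 ≈ 24.8

24.8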